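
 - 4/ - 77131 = 4/77131 =0.00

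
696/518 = 348/259 = 1.34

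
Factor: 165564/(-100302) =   -  378/229 = - 2^1*3^3*7^1*229^( - 1)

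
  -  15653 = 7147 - 22800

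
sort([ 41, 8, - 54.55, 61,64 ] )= [ - 54.55,8,41,61, 64 ]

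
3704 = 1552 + 2152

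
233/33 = 7+ 2/33= 7.06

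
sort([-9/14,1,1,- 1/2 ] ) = [-9/14,- 1/2,1, 1 ]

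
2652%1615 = 1037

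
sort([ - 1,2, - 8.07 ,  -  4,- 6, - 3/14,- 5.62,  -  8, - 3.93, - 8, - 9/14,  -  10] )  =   [ -10, - 8.07, - 8, -8, - 6, - 5.62, - 4, - 3.93, - 1, - 9/14, - 3/14,2]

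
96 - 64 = 32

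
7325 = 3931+3394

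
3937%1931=75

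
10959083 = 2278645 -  - 8680438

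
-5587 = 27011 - 32598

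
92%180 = 92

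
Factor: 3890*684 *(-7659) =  - 2^3*  3^4*5^1*19^1*23^1*37^1*389^1 = - 20378760840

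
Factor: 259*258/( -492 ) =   -  11137/82= - 2^( - 1) * 7^1*37^1*41^(-1)*43^1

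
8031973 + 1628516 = 9660489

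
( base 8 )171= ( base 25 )4l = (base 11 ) 100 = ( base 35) 3g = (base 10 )121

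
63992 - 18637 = 45355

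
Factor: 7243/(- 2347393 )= - 19^( -1)* 7243^1*123547^ ( - 1)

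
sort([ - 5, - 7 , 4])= [- 7, - 5,4] 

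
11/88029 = 11/88029  =  0.00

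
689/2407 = 689/2407 = 0.29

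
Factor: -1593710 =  -2^1*5^1*31^1*53^1*97^1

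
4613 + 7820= 12433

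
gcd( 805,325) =5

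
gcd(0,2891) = 2891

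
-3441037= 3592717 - 7033754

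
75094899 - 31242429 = 43852470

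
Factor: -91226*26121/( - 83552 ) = 2^( - 4)* 3^1*7^( - 1)*373^(  -  1) *8707^1 * 45613^1  =  1191457173/41776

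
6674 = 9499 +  - 2825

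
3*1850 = 5550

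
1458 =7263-5805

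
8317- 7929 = 388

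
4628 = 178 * 26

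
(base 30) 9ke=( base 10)8714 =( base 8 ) 21012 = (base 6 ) 104202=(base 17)1d2a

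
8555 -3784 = 4771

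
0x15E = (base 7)1010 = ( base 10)350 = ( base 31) b9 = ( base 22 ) fk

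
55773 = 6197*9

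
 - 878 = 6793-7671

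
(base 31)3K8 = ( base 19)9DF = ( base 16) DB7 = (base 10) 3511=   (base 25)5FB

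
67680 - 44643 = 23037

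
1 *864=864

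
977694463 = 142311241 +835383222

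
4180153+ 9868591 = 14048744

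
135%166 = 135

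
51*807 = 41157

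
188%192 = 188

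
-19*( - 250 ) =4750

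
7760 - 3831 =3929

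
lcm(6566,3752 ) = 26264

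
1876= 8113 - 6237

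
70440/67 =70440/67 = 1051.34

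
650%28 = 6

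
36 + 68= 104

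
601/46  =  601/46 = 13.07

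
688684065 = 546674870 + 142009195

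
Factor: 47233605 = 3^1 * 5^1 * 23^1 * 29^1*4721^1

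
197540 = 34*5810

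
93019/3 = 93019/3 = 31006.33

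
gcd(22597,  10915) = 59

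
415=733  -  318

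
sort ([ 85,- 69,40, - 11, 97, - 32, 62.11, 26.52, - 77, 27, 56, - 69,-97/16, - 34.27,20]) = [ - 77,- 69, - 69, - 34.27, - 32,-11, -97/16, 20, 26.52, 27, 40, 56,62.11, 85 , 97]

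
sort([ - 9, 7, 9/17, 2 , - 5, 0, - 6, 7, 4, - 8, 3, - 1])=[ - 9, - 8, - 6, -5, - 1, 0, 9/17, 2, 3,4, 7,7 ]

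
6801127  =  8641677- 1840550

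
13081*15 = 196215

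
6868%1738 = 1654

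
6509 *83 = 540247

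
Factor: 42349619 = 13^1*3257663^1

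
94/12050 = 47/6025= 0.01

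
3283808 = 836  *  3928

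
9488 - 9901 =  - 413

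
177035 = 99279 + 77756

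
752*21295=16013840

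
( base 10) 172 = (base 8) 254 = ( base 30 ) 5m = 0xac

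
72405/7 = 10343 + 4/7 =10343.57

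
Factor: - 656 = - 2^4* 41^1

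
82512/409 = 201 + 303/409 = 201.74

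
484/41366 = 242/20683 =0.01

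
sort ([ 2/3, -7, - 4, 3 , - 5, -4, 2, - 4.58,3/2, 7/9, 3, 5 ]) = [ - 7, -5  , -4.58, - 4, - 4, 2/3, 7/9, 3/2,2,  3, 3,5]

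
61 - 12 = 49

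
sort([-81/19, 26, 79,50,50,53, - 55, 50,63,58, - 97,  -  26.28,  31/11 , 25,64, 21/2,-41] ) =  [ - 97, - 55 , - 41, - 26.28, - 81/19,31/11, 21/2, 25,26,50,50, 50, 53,58,63,64, 79] 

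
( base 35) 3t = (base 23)5j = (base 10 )134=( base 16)86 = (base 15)8e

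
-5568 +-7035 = - 12603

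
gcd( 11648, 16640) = 1664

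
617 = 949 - 332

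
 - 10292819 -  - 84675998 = 74383179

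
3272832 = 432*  7576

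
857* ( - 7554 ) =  - 6473778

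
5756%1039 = 561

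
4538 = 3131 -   -  1407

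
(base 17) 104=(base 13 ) 197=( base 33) 8T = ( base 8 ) 445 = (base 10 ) 293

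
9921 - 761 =9160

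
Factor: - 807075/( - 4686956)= 2^ (-2)*3^2*5^2*17^1*41^( - 1)*211^1*28579^( - 1)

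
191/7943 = 191/7943 = 0.02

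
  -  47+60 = 13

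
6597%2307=1983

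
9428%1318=202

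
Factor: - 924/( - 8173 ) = 2^2*3^1*7^1 * 743^ ( - 1)=   84/743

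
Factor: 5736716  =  2^2*43^1 *33353^1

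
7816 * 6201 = 48467016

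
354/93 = 118/31 =3.81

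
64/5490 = 32/2745 = 0.01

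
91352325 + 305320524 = 396672849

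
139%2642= 139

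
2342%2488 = 2342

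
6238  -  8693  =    -  2455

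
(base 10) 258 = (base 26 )9o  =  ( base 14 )146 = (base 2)100000010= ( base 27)9f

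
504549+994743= 1499292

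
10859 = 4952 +5907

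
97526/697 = 97526/697 = 139.92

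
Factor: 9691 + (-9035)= 656 = 2^4*41^1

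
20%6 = 2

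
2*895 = 1790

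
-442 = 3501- 3943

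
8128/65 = 125 + 3/65 = 125.05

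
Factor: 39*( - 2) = - 2^1*3^1 * 13^1 = -78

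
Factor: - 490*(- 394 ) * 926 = 2^3 * 5^1*7^2*197^1 *463^1=178773560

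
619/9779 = 619/9779 = 0.06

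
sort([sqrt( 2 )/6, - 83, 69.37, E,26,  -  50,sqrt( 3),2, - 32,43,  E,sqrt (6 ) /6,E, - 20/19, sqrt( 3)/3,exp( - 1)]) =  [- 83,-50,-32,  -  20/19,sqrt( 2 )/6, exp( - 1), sqrt( 6)/6,sqrt( 3)/3,sqrt(3) , 2,E,E,E, 26, 43,69.37 ]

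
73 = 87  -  14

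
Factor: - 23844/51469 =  - 2^2*3^1*11^( - 1 ) * 1987^1*4679^ ( - 1 )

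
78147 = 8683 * 9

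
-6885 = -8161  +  1276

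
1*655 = 655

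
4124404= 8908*463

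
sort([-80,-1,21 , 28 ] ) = [-80, - 1,  21, 28 ]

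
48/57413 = 48/57413 = 0.00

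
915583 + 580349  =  1495932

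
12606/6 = 2101 = 2101.00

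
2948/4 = 737 = 737.00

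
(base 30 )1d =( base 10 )43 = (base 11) 3a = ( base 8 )53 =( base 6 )111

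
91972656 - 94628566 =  - 2655910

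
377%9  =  8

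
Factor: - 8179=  - 8179^1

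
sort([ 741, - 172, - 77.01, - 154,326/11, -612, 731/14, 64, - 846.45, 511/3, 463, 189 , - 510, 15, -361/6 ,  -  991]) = [ - 991, - 846.45, - 612, - 510, - 172,-154, - 77.01, - 361/6, 15 , 326/11, 731/14, 64,511/3, 189, 463, 741 ]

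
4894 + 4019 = 8913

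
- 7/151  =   - 7/151 = -0.05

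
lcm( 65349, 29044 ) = 261396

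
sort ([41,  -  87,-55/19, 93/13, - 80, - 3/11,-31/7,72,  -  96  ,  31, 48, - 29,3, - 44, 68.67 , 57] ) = [ - 96, - 87,-80, - 44, - 29, - 31/7, - 55/19, - 3/11, 3,  93/13,  31, 41,48,  57,68.67, 72 ] 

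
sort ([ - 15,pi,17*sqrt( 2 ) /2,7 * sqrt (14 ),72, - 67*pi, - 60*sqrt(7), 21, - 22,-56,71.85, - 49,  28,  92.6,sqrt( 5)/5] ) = [ - 67*pi, -60 *sqrt( 7),-56, - 49, - 22, - 15,sqrt(5 ) /5, pi, 17*sqrt(2) /2,21,7 * sqrt( 14),28,71.85,72,92.6] 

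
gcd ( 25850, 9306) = 1034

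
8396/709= 11 + 597/709 = 11.84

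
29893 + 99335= 129228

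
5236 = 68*77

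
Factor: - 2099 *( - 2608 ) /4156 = 1368548/1039 = 2^2*163^1*1039^( - 1)*2099^1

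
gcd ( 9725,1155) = 5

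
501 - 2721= - 2220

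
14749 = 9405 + 5344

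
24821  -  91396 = - 66575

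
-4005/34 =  -4005/34 = - 117.79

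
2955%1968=987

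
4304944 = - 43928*( - 98) 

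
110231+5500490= 5610721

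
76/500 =19/125 =0.15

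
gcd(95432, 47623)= 1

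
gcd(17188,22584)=4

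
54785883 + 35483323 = 90269206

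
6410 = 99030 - 92620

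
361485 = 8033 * 45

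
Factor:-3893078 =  - 2^1*7^1*  487^1*571^1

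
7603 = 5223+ 2380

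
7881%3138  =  1605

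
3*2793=8379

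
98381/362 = 98381/362 = 271.77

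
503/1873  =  503/1873=0.27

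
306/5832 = 17/324 = 0.05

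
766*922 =706252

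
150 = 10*15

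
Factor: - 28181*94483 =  - 2662625423=- 28181^1*94483^1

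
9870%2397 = 282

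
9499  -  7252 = 2247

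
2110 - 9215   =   - 7105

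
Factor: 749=7^1*107^1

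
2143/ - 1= - 2143/1 = -2143.00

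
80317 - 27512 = 52805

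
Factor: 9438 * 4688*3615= 159946918560 = 2^5*3^2*5^1*11^2*13^1*241^1 * 293^1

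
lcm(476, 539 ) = 36652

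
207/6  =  69/2 = 34.50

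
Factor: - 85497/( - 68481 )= 28499/22827= 3^ ( - 1)*  7^(-1 )*1087^( -1)*28499^1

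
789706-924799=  - 135093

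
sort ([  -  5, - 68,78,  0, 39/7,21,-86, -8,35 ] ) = [  -  86, - 68,-8  ,-5,0,39/7 , 21,35, 78]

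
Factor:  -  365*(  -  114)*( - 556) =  - 23135160 = - 2^3 *3^1 *5^1*19^1*73^1*139^1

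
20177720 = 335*60232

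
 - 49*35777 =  - 1753073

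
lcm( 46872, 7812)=46872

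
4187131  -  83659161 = -79472030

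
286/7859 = 286/7859 = 0.04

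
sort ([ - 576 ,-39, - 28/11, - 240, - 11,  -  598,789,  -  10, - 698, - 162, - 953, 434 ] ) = [ - 953,-698, - 598, - 576,-240,-162, - 39,- 11, - 10, - 28/11,434,789]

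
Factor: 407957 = 11^1 * 37087^1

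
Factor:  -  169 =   -  13^2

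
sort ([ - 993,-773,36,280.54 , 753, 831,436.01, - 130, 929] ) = [ - 993, - 773 ,- 130, 36, 280.54,  436.01,753,831, 929 ]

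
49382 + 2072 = 51454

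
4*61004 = 244016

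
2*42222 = 84444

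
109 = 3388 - 3279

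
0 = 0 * 61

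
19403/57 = 340 + 23/57 = 340.40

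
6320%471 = 197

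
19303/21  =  919 + 4/21 = 919.19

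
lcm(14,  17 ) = 238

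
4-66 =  - 62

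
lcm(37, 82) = 3034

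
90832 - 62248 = 28584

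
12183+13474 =25657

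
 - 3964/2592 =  - 2 + 305/648 = - 1.53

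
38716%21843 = 16873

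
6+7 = 13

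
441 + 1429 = 1870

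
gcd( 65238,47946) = 786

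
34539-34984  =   - 445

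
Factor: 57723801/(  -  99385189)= -3^1*41^( - 1)*73^1*229^1*1151^1*2424029^ ( - 1)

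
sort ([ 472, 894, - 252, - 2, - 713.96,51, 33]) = [-713.96, - 252,-2,  33, 51,472,894]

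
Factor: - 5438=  - 2^1*2719^1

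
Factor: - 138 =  - 2^1 *3^1*23^1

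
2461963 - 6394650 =-3932687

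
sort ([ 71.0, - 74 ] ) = [ - 74, 71.0 ] 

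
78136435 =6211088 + 71925347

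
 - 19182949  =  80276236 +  - 99459185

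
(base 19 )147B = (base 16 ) 20ff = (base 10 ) 8447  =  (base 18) 1815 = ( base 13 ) 3aca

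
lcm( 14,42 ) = 42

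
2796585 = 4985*561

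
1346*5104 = 6869984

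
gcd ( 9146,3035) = 1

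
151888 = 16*9493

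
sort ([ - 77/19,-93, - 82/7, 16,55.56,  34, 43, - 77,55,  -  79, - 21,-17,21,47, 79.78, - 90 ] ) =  [  -  93, - 90,-79, - 77,-21, - 17,-82/7,-77/19,16,21,34,43,  47,55, 55.56,79.78]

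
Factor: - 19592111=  - 7^2 * 11^1*163^1*223^1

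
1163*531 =617553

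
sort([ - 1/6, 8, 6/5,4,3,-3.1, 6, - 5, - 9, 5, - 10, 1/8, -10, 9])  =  [ - 10,-10, - 9 ,-5 , - 3.1, - 1/6,1/8, 6/5, 3,4, 5, 6, 8, 9]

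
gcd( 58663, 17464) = 1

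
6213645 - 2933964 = 3279681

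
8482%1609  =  437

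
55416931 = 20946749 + 34470182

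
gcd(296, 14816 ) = 8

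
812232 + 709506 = 1521738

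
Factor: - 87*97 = -8439 = - 3^1*29^1 * 97^1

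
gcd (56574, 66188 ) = 2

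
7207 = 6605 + 602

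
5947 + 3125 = 9072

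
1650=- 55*( - 30)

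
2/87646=1/43823 = 0.00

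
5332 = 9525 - 4193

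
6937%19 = 2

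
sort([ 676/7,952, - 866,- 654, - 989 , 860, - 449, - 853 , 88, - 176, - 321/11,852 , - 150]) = [ - 989, - 866,- 853,-654, - 449,-176, - 150 ,  -  321/11 , 88, 676/7,  852, 860, 952]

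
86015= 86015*1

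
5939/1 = 5939 = 5939.00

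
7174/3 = 7174/3= 2391.33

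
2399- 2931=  - 532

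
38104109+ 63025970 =101130079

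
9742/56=173+27/28 = 173.96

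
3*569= 1707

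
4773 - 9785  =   - 5012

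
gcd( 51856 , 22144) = 16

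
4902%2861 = 2041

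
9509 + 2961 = 12470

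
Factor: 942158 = 2^1* 7^1 * 173^1*389^1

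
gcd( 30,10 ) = 10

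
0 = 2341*0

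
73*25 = 1825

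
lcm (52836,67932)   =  475524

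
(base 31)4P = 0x95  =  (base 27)5e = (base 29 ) 54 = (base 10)149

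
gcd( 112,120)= 8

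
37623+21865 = 59488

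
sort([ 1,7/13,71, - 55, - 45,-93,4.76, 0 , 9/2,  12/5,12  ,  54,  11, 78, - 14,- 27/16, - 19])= [  -  93,-55, - 45, - 19, - 14,  -  27/16,  0,7/13, 1, 12/5, 9/2, 4.76, 11 , 12 , 54,71,78 ]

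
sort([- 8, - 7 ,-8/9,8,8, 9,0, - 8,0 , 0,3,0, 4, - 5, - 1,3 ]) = [ - 8, - 8, - 7, - 5,  -  1, - 8/9,  0,0  ,  0,0,3,3,  4,8, 8,9]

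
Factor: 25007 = 17^1*1471^1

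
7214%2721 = 1772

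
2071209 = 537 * 3857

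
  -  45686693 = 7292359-52979052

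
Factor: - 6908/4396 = - 11/7 = - 7^( - 1)*11^1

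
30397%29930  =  467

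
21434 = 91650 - 70216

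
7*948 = 6636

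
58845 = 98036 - 39191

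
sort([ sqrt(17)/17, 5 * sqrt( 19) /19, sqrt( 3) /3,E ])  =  [sqrt( 17 )/17,  sqrt(3)/3, 5*sqrt(19)/19, E ]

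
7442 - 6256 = 1186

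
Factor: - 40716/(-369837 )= 12/109 = 2^2*3^1*109^( - 1)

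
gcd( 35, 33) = 1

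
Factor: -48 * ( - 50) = 2400 = 2^5 *3^1*5^2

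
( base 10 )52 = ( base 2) 110100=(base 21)2a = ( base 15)37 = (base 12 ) 44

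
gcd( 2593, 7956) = 1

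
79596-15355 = 64241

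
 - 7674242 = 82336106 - 90010348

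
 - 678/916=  - 1 + 119/458= - 0.74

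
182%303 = 182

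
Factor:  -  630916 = - 2^2*11^1 * 13^1*1103^1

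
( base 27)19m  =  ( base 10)994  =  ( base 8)1742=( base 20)29E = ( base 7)2620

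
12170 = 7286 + 4884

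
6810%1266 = 480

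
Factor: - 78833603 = -19^1 * 4149137^1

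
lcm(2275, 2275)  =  2275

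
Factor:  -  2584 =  - 2^3*17^1*19^1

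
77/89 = 77/89 = 0.87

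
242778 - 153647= 89131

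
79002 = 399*198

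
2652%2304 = 348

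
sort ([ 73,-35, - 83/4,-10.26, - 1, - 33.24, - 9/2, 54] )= [ - 35, - 33.24, - 83/4, - 10.26, - 9/2, - 1,  54, 73] 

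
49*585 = 28665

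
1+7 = 8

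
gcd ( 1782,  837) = 27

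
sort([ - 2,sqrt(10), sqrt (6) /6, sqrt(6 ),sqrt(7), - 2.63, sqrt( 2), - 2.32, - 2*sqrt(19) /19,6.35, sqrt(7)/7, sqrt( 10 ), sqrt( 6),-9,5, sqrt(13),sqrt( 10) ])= [ - 9, - 2.63, - 2.32, - 2, - 2*sqrt( 19)/19,sqrt(7)/7,  sqrt( 6 )/6, sqrt( 2)  ,  sqrt( 6 ) , sqrt( 6), sqrt(7),sqrt(10) , sqrt( 10) , sqrt(10), sqrt( 13), 5,  6.35]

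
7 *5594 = 39158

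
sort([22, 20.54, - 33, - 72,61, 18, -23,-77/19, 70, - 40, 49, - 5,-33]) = [ - 72 , - 40 , - 33,  -  33, - 23,-5 , - 77/19, 18, 20.54, 22, 49, 61 , 70] 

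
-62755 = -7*8965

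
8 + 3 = 11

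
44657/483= 44657/483 = 92.46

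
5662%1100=162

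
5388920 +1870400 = 7259320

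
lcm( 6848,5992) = 47936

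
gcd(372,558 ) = 186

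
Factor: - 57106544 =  - 2^4 * 11^1*324469^1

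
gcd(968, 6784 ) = 8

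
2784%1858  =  926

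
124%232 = 124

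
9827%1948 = 87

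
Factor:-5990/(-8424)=2^ ( - 2) * 3^( - 4)*5^1 * 13^( - 1 )*599^1=2995/4212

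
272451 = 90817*3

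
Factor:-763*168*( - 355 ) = 45505320 =2^3*3^1*5^1 * 7^2*71^1 * 109^1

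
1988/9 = 220 + 8/9 =220.89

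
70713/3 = 23571 =23571.00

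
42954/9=4772+2/3 = 4772.67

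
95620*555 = 53069100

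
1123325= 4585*245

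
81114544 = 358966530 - 277851986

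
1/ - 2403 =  - 1/2403 = - 0.00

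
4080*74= 301920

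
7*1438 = 10066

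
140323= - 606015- - 746338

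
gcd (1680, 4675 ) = 5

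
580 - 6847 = - 6267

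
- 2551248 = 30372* ( - 84) 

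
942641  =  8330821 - 7388180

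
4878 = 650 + 4228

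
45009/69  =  652 + 7/23= 652.30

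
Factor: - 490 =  - 2^1*5^1 * 7^2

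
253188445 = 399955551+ - 146767106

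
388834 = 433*898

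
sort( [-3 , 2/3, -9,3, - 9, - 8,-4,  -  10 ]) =[ - 10 ,  -  9, - 9,-8,- 4  ,-3, 2/3 , 3 ]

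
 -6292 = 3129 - 9421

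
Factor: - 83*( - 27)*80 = 2^4*3^3 * 5^1*83^1=179280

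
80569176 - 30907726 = 49661450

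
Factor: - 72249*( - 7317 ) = 528645933 = 3^4 * 271^1*24083^1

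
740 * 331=244940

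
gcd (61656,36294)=6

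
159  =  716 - 557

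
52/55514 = 26/27757 = 0.00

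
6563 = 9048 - 2485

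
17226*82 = 1412532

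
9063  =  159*57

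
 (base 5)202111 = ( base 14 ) 2547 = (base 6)50123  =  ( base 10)6531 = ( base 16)1983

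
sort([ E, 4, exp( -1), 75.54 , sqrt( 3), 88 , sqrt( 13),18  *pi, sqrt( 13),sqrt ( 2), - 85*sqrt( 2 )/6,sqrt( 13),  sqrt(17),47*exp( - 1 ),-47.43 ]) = [ - 47.43, - 85*sqrt( 2) /6,exp( - 1),sqrt(  2), sqrt( 3 ), E, sqrt(13) , sqrt( 13), sqrt( 13) , 4, sqrt(17),47*exp ( - 1),18*pi, 75.54 , 88 ]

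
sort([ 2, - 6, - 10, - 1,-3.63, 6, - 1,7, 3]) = [-10,  -  6, - 3.63, - 1,-1,  2, 3, 6, 7]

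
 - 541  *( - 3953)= 2138573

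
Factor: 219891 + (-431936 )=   -  212045 =-  5^1 * 42409^1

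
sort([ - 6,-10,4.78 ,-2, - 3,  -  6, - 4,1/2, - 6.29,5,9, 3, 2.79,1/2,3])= [ - 10,  -  6.29, - 6,-6, - 4, - 3,-2  ,  1/2,1/2,2.79,3, 3,4.78, 5, 9]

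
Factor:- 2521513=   -  23^1*37^1* 2963^1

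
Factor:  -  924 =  - 2^2*3^1*7^1*11^1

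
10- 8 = 2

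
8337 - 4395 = 3942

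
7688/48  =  961/6 = 160.17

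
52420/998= 52 + 262/499=52.53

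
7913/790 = 10+13/790 = 10.02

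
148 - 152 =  - 4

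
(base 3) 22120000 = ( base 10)6237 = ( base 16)185d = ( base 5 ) 144422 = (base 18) 1149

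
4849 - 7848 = - 2999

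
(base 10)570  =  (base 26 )LO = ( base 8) 1072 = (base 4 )20322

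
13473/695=19 + 268/695 = 19.39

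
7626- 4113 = 3513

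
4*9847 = 39388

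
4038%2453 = 1585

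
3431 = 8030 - 4599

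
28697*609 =17476473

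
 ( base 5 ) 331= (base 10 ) 91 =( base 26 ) 3D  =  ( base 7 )160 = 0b1011011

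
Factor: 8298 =2^1*3^2*461^1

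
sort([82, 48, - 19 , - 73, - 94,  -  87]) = [ - 94, - 87, - 73,  -  19,48,82]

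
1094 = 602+492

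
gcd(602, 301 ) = 301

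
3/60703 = 3/60703 = 0.00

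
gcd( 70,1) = 1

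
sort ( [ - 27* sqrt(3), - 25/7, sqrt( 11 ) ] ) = [ - 27 * sqrt(3 ), - 25/7, sqrt ( 11)]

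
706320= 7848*90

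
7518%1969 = 1611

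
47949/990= 1453/30 =48.43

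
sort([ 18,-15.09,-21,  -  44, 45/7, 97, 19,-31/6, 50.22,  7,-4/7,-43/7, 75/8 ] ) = [ - 44,-21, - 15.09 ,-43/7, - 31/6, - 4/7, 45/7, 7, 75/8 , 18, 19 , 50.22, 97 ]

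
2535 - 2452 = 83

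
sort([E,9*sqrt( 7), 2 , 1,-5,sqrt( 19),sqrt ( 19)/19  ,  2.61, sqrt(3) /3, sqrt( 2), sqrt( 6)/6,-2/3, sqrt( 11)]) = [ - 5, - 2/3,sqrt( 19)/19, sqrt(6) /6,sqrt( 3)/3,1,sqrt ( 2 ),2, 2.61 , E,sqrt( 11),sqrt( 19),9 *sqrt( 7 )]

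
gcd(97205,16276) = 1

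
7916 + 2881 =10797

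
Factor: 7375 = 5^3*59^1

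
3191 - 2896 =295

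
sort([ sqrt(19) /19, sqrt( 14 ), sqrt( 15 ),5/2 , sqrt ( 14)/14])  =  [sqrt(19) /19,sqrt(14 )/14, 5/2, sqrt( 14), sqrt( 15 ) ] 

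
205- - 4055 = 4260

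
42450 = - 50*(- 849)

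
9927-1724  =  8203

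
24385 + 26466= 50851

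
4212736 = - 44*(  -  95744 )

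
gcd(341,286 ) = 11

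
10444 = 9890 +554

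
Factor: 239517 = 3^4*2957^1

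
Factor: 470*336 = 2^5 * 3^1 * 5^1*7^1 * 47^1 = 157920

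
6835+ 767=7602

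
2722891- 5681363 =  - 2958472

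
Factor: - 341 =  - 11^1 * 31^1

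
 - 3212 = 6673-9885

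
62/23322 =31/11661 = 0.00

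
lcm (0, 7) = 0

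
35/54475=7/10895 =0.00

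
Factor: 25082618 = 2^1*11^1*181^1*6299^1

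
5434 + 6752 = 12186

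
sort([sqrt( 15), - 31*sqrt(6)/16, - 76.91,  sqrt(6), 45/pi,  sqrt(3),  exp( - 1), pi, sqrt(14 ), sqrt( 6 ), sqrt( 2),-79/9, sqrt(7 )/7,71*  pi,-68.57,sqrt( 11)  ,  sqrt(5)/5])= [-76.91 , - 68.57,-79/9, - 31*sqrt( 6)/16, exp( - 1),sqrt( 7)/7, sqrt(5)/5,  sqrt( 2), sqrt(3 ),sqrt(6), sqrt(6), pi,  sqrt( 11 ), sqrt( 14 ),sqrt(15 ) , 45/pi, 71*pi] 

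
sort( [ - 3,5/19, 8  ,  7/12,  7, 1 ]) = [ - 3, 5/19, 7/12, 1, 7, 8] 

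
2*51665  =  103330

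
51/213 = 17/71 = 0.24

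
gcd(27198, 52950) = 6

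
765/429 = 255/143 = 1.78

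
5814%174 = 72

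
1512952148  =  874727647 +638224501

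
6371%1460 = 531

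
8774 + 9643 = 18417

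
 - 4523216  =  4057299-8580515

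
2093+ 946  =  3039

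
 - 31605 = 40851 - 72456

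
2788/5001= 2788/5001 = 0.56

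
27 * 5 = 135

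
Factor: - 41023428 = - 2^2*3^1 * 3418619^1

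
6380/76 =83 + 18/19 =83.95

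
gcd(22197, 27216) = 21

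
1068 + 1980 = 3048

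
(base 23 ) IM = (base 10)436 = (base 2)110110100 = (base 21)kg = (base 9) 534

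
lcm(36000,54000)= 108000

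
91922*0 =0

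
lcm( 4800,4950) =158400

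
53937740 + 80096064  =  134033804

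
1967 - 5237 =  - 3270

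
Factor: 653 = 653^1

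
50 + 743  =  793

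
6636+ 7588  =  14224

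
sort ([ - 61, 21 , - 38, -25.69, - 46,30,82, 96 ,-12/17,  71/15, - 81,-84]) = [-84 , - 81, - 61,-46,-38, - 25.69,-12/17,  71/15, 21,30, 82, 96]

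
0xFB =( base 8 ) 373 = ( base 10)251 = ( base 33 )7k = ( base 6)1055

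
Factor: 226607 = 41^1*5527^1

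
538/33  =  16+10/33 = 16.30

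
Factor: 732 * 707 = 2^2 *3^1*7^1 * 61^1  *  101^1 = 517524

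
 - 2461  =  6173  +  -8634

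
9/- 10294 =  - 9/10294 =- 0.00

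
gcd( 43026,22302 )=6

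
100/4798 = 50/2399 = 0.02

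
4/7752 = 1/1938 =0.00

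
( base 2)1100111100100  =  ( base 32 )6f4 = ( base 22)DF6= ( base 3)100002111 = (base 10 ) 6628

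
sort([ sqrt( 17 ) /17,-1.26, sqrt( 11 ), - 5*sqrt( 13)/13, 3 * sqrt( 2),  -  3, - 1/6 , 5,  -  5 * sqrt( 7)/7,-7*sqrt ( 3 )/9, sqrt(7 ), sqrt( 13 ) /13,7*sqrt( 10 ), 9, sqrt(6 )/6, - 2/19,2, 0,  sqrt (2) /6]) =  [ -3, - 5*sqrt(7)/7 , - 5*sqrt( 13)/13, - 7 * sqrt(3) /9, - 1.26, - 1/6, - 2/19, 0, sqrt(2) /6,sqrt(17 )/17 , sqrt ( 13)/13, sqrt(6)/6,2, sqrt( 7), sqrt( 11),3*sqrt( 2 ),5,9, 7*sqrt ( 10 )]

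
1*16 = 16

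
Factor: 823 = 823^1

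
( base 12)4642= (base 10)7826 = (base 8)17222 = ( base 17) 1a16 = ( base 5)222301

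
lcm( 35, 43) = 1505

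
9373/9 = 9373/9=1041.44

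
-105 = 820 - 925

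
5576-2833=2743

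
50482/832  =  25241/416 = 60.68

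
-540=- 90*6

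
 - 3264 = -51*64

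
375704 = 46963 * 8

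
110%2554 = 110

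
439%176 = 87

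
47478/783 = 60  +  166/261= 60.64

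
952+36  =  988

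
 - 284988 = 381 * ( - 748 )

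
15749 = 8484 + 7265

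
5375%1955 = 1465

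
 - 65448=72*(-909) 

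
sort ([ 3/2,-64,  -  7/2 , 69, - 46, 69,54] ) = [  -  64, - 46,  -  7/2, 3/2,54, 69, 69]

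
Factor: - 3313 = -3313^1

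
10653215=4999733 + 5653482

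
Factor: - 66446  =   - 2^1*33223^1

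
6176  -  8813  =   - 2637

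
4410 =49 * 90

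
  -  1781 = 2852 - 4633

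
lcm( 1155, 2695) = 8085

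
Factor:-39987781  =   -29^1*59^1 * 23371^1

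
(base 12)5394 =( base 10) 9184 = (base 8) 21740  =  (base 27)cg4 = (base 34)7W4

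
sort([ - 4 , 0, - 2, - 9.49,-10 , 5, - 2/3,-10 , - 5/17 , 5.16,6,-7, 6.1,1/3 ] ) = [  -  10, - 10 , - 9.49, - 7, - 4, - 2 , - 2/3,-5/17,0, 1/3, 5, 5.16,6,6.1 ] 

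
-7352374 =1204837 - 8557211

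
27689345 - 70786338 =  - 43096993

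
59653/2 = 59653/2= 29826.50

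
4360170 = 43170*101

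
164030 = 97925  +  66105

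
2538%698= 444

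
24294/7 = 24294/7= 3470.57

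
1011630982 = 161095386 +850535596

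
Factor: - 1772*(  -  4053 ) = 7181916  =  2^2*3^1*7^1* 193^1 * 443^1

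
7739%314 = 203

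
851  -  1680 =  - 829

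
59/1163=59/1163 = 0.05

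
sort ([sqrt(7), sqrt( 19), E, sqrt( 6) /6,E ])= [ sqrt( 6)/6,sqrt( 7), E, E, sqrt (19)]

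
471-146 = 325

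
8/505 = 8/505 = 0.02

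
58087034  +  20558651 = 78645685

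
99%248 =99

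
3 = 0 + 3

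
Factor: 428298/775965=2^1*5^( - 1 )*13^1*19^1* 179^ ( - 1)   =  494/895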